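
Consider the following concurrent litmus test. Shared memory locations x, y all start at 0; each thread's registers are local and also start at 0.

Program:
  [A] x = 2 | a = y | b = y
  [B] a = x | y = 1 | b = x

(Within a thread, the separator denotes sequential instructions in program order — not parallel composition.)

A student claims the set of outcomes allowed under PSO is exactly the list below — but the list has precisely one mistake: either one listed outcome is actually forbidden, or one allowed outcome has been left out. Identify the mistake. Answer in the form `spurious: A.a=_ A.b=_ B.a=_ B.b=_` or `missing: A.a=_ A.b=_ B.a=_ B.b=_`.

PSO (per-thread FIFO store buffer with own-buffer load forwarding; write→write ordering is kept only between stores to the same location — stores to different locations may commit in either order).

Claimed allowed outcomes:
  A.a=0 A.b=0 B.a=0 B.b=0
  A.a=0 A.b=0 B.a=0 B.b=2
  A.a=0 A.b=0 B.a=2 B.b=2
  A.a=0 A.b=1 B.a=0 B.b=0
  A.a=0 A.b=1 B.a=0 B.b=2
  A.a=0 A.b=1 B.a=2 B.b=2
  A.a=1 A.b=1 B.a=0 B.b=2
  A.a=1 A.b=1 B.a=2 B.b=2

outcome vector order: (A.a,A.b,B.a,B.b)
PSO: 9 outcomes — {0000, 0002, 0022, 0100, 0102, 0122, 1100, 1102, 1122}
PSO∖claimed = {1100}

missing: A.a=1 A.b=1 B.a=0 B.b=0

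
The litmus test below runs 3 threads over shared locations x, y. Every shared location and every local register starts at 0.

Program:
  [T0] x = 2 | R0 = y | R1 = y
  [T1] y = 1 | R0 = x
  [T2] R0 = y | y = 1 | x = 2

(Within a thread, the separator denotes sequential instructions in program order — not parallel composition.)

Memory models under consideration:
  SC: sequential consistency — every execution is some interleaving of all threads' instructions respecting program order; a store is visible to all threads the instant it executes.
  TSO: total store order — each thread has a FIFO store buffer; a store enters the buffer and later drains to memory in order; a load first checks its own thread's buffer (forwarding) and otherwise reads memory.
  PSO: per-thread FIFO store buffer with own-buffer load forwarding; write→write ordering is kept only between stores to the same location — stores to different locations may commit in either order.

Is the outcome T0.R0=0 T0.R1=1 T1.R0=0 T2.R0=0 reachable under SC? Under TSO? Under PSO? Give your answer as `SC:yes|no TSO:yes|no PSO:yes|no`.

outcome vector order: (T0.R0,T0.R1,T1.R0,T2.R0)
under SC → 0/0/2/0, 0/0/2/1, 0/1/2/0, 0/1/2/1, 1/1/0/0, 1/1/0/1, 1/1/2/0, 1/1/2/1
under TSO → 0/0/0/0, 0/0/0/1, 0/0/2/0, 0/0/2/1, 0/1/0/0, 0/1/0/1, 0/1/2/0, 0/1/2/1, 1/1/0/0, 1/1/0/1, 1/1/2/0, 1/1/2/1
under PSO → 0/0/0/0, 0/0/0/1, 0/0/2/0, 0/0/2/1, 0/1/0/0, 0/1/0/1, 0/1/2/0, 0/1/2/1, 1/1/0/0, 1/1/0/1, 1/1/2/0, 1/1/2/1
target 0/1/0/0 ∈ {TSO,PSO}

SC:no TSO:yes PSO:yes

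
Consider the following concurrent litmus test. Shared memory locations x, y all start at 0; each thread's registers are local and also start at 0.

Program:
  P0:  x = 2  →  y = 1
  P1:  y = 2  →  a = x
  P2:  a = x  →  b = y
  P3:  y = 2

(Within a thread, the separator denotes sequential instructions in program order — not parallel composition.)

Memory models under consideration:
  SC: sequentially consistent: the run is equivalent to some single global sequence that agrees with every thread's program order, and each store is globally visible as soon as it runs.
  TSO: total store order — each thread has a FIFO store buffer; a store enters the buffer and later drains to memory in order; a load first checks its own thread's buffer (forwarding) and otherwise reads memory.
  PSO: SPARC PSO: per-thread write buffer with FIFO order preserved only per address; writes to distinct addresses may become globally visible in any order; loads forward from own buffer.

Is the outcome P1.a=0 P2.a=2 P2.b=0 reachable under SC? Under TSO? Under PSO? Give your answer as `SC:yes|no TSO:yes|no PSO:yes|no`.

SC:no TSO:yes PSO:yes

outcome vector order: (P1.a,P2.a,P2.b)
under SC → 0/0/0, 0/0/1, 0/0/2, 0/2/1, 0/2/2, 2/0/0, 2/0/1, 2/0/2, 2/2/0, 2/2/1, 2/2/2
under TSO → 0/0/0, 0/0/1, 0/0/2, 0/2/0, 0/2/1, 0/2/2, 2/0/0, 2/0/1, 2/0/2, 2/2/0, 2/2/1, 2/2/2
under PSO → 0/0/0, 0/0/1, 0/0/2, 0/2/0, 0/2/1, 0/2/2, 2/0/0, 2/0/1, 2/0/2, 2/2/0, 2/2/1, 2/2/2
target 0/2/0 ∈ {TSO,PSO}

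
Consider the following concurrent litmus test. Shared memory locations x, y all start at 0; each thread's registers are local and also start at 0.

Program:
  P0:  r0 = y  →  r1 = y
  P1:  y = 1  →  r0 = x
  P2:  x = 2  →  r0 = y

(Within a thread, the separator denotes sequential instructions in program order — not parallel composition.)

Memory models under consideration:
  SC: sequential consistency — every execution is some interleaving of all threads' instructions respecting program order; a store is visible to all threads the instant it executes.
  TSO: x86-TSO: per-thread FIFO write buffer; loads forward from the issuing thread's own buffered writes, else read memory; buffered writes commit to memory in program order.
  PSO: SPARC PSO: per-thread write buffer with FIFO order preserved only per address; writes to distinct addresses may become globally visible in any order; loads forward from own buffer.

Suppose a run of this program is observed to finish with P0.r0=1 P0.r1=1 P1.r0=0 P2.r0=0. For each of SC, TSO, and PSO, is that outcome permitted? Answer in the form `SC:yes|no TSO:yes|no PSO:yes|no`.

outcome vector order: (P0.r0,P0.r1,P1.r0,P2.r0)
SC (9): <0 0 0 1>; <0 0 2 0>; <0 0 2 1>; <0 1 0 1>; <0 1 2 0>; <0 1 2 1>; <1 1 0 1>; <1 1 2 0>; <1 1 2 1>
TSO (12): <0 0 0 0>; <0 0 0 1>; <0 0 2 0>; <0 0 2 1>; <0 1 0 0>; <0 1 0 1>; <0 1 2 0>; <0 1 2 1>; <1 1 0 0>; <1 1 0 1>; <1 1 2 0>; <1 1 2 1>
PSO (12): <0 0 0 0>; <0 0 0 1>; <0 0 2 0>; <0 0 2 1>; <0 1 0 0>; <0 1 0 1>; <0 1 2 0>; <0 1 2 1>; <1 1 0 0>; <1 1 0 1>; <1 1 2 0>; <1 1 2 1>
target <1 1 0 0> ∈ {TSO,PSO}

SC:no TSO:yes PSO:yes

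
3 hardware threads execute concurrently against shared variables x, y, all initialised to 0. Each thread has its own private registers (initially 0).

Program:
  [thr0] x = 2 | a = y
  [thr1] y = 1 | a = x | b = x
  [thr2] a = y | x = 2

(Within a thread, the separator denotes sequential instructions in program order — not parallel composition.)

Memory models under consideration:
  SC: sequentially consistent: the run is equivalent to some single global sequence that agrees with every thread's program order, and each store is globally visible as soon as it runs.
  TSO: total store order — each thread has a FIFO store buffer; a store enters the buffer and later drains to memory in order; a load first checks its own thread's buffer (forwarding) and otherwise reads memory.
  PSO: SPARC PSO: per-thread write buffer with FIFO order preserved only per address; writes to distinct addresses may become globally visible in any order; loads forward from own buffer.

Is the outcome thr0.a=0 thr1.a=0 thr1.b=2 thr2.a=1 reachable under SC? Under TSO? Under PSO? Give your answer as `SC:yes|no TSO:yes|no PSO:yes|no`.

SC:no TSO:yes PSO:yes

outcome vector order: (thr0.a,thr1.a,thr1.b,thr2.a)
SC: 8 outcomes — {<0 2 2 0>; <0 2 2 1>; <1 0 0 0>; <1 0 0 1>; <1 0 2 0>; <1 0 2 1>; <1 2 2 0>; <1 2 2 1>}
TSO: 12 outcomes — {<0 0 0 0>; <0 0 0 1>; <0 0 2 0>; <0 0 2 1>; <0 2 2 0>; <0 2 2 1>; <1 0 0 0>; <1 0 0 1>; <1 0 2 0>; <1 0 2 1>; <1 2 2 0>; <1 2 2 1>}
PSO: 12 outcomes — {<0 0 0 0>; <0 0 0 1>; <0 0 2 0>; <0 0 2 1>; <0 2 2 0>; <0 2 2 1>; <1 0 0 0>; <1 0 0 1>; <1 0 2 0>; <1 0 2 1>; <1 2 2 0>; <1 2 2 1>}
target <0 0 2 1> ∈ {TSO,PSO}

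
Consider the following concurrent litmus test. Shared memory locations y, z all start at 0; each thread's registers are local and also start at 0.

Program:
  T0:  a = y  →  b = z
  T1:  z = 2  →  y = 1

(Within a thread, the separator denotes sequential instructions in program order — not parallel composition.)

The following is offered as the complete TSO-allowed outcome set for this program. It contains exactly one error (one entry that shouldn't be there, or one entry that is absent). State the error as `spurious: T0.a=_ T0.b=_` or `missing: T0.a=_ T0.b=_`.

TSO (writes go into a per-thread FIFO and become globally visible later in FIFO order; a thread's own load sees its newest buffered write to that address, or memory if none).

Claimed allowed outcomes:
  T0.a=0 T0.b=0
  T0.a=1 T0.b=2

outcome vector order: (T0.a,T0.b)
under TSO → 00 02 12
TSO∖claimed = {02}

missing: T0.a=0 T0.b=2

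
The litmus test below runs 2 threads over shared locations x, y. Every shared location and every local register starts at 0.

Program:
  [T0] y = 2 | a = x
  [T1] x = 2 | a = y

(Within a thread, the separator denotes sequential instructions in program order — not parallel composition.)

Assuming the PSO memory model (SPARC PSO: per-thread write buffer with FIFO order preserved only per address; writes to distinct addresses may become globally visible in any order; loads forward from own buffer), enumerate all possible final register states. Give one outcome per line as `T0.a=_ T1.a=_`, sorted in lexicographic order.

T0.a=0 T1.a=0
T0.a=0 T1.a=2
T0.a=2 T1.a=0
T0.a=2 T1.a=2

outcome vector order: (T0.a,T1.a)
|PSO outcomes| = 4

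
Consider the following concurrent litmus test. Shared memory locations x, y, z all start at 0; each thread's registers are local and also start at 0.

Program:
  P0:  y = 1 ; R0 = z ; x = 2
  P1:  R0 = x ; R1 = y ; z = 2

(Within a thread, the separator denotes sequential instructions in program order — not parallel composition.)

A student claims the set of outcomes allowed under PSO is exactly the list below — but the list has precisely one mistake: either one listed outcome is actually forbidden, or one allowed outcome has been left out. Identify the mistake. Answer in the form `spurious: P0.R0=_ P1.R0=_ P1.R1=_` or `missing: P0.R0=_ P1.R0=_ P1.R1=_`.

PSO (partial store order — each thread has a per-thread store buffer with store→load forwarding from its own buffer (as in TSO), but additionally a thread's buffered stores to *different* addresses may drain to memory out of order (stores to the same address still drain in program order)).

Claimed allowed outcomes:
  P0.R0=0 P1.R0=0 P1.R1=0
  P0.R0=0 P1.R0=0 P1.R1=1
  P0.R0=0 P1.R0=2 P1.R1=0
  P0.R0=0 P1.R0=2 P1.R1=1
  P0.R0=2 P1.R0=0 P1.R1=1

missing: P0.R0=2 P1.R0=0 P1.R1=0

outcome vector order: (P0.R0,P1.R0,P1.R1)
PSO (6): (0,0,0), (0,0,1), (0,2,0), (0,2,1), (2,0,0), (2,0,1)
PSO∖claimed = {(2,0,0)}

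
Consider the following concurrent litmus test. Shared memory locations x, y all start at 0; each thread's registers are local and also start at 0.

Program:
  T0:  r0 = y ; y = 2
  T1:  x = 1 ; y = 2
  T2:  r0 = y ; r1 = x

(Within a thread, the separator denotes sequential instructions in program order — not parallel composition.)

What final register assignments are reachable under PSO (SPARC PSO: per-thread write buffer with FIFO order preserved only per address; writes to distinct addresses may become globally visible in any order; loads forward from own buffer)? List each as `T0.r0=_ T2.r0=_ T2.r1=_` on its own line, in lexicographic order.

T0.r0=0 T2.r0=0 T2.r1=0
T0.r0=0 T2.r0=0 T2.r1=1
T0.r0=0 T2.r0=2 T2.r1=0
T0.r0=0 T2.r0=2 T2.r1=1
T0.r0=2 T2.r0=0 T2.r1=0
T0.r0=2 T2.r0=0 T2.r1=1
T0.r0=2 T2.r0=2 T2.r1=0
T0.r0=2 T2.r0=2 T2.r1=1

outcome vector order: (T0.r0,T2.r0,T2.r1)
|PSO outcomes| = 8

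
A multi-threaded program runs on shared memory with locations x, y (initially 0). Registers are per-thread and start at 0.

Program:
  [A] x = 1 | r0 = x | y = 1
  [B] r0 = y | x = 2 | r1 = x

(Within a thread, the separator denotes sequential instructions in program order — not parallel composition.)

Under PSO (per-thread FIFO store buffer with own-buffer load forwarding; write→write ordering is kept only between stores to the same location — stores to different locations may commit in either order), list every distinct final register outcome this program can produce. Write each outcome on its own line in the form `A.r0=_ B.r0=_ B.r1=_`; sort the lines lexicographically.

outcome vector order: (A.r0,B.r0,B.r1)
|PSO outcomes| = 5

A.r0=1 B.r0=0 B.r1=1
A.r0=1 B.r0=0 B.r1=2
A.r0=1 B.r0=1 B.r1=1
A.r0=1 B.r0=1 B.r1=2
A.r0=2 B.r0=0 B.r1=2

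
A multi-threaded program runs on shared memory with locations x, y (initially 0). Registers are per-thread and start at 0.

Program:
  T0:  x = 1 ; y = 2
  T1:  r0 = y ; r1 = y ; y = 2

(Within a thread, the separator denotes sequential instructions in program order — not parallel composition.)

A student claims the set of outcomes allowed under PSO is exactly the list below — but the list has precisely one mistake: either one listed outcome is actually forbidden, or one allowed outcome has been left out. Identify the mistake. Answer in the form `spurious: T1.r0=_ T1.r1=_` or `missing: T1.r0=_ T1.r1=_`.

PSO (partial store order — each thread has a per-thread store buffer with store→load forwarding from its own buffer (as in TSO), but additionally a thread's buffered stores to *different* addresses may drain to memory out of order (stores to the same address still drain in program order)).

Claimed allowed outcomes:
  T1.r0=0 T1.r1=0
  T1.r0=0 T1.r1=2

missing: T1.r0=2 T1.r1=2

outcome vector order: (T1.r0,T1.r1)
PSO: 3 outcomes — {<0 0>; <0 2>; <2 2>}
PSO∖claimed = {<2 2>}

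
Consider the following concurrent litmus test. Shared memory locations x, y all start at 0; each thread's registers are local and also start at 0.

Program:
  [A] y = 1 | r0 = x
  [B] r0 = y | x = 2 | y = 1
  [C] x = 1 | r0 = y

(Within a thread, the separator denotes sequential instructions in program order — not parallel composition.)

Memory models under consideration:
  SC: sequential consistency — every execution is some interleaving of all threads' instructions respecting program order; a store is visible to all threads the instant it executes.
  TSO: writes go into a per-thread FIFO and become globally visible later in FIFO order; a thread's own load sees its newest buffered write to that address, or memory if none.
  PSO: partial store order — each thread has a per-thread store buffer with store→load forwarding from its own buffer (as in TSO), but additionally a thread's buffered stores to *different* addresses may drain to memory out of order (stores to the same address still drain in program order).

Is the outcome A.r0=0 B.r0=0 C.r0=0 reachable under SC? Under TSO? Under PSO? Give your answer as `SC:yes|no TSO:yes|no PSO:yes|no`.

outcome vector order: (A.r0,B.r0,C.r0)
under SC → (0,0,1) (0,1,1) (1,0,0) (1,0,1) (1,1,0) (1,1,1) (2,0,0) (2,0,1) (2,1,0) (2,1,1)
under TSO → (0,0,0) (0,0,1) (0,1,0) (0,1,1) (1,0,0) (1,0,1) (1,1,0) (1,1,1) (2,0,0) (2,0,1) (2,1,0) (2,1,1)
under PSO → (0,0,0) (0,0,1) (0,1,0) (0,1,1) (1,0,0) (1,0,1) (1,1,0) (1,1,1) (2,0,0) (2,0,1) (2,1,0) (2,1,1)
target (0,0,0) ∈ {TSO,PSO}

SC:no TSO:yes PSO:yes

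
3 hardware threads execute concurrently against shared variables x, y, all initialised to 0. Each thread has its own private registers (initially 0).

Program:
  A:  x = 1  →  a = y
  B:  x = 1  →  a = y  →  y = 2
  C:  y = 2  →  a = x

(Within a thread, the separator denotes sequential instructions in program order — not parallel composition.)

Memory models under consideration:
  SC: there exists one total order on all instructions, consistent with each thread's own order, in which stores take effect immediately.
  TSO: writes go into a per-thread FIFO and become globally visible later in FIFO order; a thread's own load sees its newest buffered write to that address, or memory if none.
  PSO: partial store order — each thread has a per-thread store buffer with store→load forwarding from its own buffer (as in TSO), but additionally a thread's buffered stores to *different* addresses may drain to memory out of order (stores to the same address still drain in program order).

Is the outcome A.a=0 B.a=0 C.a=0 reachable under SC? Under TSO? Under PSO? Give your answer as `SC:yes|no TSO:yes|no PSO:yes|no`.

outcome vector order: (A.a,B.a,C.a)
SC (5): 001; 021; 201; 220; 221
TSO (8): 000; 001; 020; 021; 200; 201; 220; 221
PSO (8): 000; 001; 020; 021; 200; 201; 220; 221
target 000 ∈ {TSO,PSO}

SC:no TSO:yes PSO:yes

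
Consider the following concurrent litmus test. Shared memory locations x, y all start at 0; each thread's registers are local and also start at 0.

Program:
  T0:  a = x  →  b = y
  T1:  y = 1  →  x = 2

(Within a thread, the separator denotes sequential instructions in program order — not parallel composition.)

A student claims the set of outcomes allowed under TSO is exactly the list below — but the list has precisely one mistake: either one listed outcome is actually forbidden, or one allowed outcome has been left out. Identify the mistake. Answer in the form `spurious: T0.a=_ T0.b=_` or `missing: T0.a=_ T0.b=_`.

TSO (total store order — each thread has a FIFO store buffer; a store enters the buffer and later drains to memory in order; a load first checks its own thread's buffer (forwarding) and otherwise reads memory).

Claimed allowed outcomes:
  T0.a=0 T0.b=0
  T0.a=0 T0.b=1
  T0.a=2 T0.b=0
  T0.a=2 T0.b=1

outcome vector order: (T0.a,T0.b)
TSO: 3 outcomes — {0/0; 0/1; 2/1}
claimed∖TSO = {2/0}

spurious: T0.a=2 T0.b=0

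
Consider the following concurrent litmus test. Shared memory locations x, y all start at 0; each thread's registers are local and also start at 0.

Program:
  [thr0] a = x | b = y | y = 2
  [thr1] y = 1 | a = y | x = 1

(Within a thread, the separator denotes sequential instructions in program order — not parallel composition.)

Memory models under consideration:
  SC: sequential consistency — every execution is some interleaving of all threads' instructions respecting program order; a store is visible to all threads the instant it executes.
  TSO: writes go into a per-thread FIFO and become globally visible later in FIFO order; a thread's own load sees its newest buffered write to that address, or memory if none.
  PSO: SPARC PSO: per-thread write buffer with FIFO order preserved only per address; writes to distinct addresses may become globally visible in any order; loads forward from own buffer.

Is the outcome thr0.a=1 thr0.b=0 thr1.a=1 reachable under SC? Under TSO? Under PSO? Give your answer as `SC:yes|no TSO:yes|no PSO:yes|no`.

SC:no TSO:no PSO:yes

outcome vector order: (thr0.a,thr0.b,thr1.a)
under SC → (0,0,1), (0,0,2), (0,1,1), (0,1,2), (1,1,1)
under TSO → (0,0,1), (0,0,2), (0,1,1), (0,1,2), (1,1,1)
under PSO → (0,0,1), (0,0,2), (0,1,1), (0,1,2), (1,0,1), (1,1,1)
target (1,0,1) ∈ {PSO}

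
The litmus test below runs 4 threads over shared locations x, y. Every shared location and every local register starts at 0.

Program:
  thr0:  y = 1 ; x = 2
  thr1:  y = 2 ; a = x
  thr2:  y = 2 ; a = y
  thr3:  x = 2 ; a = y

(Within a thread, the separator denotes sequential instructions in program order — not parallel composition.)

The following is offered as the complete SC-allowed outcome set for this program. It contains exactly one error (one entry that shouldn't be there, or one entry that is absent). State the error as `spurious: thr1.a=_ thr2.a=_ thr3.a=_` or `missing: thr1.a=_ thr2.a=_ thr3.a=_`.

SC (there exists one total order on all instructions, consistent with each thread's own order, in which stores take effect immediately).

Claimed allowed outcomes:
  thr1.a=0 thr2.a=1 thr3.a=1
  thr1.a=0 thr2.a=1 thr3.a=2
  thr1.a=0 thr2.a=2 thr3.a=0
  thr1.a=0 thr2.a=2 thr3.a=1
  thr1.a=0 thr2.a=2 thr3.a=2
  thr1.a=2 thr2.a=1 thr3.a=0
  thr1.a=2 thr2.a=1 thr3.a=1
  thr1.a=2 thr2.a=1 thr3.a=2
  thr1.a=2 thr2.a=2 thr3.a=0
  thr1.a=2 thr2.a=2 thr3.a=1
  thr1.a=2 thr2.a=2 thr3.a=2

spurious: thr1.a=0 thr2.a=2 thr3.a=0

outcome vector order: (thr1.a,thr2.a,thr3.a)
SC (10): (0,1,1); (0,1,2); (0,2,1); (0,2,2); (2,1,0); (2,1,1); (2,1,2); (2,2,0); (2,2,1); (2,2,2)
claimed∖SC = {(0,2,0)}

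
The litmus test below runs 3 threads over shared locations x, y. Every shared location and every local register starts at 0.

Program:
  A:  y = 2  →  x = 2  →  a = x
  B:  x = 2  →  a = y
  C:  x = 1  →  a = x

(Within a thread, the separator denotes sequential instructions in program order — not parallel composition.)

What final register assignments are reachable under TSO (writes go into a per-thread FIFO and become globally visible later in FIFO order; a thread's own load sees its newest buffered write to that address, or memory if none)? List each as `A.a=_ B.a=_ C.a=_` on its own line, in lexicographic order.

A.a=1 B.a=0 C.a=1
A.a=1 B.a=0 C.a=2
A.a=1 B.a=2 C.a=1
A.a=1 B.a=2 C.a=2
A.a=2 B.a=0 C.a=1
A.a=2 B.a=0 C.a=2
A.a=2 B.a=2 C.a=1
A.a=2 B.a=2 C.a=2

outcome vector order: (A.a,B.a,C.a)
|TSO outcomes| = 8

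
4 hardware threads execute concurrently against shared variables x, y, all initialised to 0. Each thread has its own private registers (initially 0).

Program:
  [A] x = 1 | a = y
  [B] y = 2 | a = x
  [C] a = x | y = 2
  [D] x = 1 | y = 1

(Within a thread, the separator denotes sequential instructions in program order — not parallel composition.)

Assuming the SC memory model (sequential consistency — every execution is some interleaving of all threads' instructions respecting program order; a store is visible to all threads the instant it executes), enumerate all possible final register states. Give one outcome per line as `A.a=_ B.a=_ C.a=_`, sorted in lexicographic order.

A.a=0 B.a=1 C.a=0
A.a=0 B.a=1 C.a=1
A.a=1 B.a=0 C.a=0
A.a=1 B.a=0 C.a=1
A.a=1 B.a=1 C.a=0
A.a=1 B.a=1 C.a=1
A.a=2 B.a=0 C.a=0
A.a=2 B.a=0 C.a=1
A.a=2 B.a=1 C.a=0
A.a=2 B.a=1 C.a=1

outcome vector order: (A.a,B.a,C.a)
|SC outcomes| = 10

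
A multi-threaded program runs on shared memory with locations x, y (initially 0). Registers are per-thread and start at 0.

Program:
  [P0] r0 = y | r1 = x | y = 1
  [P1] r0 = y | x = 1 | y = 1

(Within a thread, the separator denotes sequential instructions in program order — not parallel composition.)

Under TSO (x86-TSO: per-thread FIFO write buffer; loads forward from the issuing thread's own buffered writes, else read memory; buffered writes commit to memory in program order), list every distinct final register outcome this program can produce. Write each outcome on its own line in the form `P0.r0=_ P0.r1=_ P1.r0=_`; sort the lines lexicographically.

P0.r0=0 P0.r1=0 P1.r0=0
P0.r0=0 P0.r1=0 P1.r0=1
P0.r0=0 P0.r1=1 P1.r0=0
P0.r0=1 P0.r1=1 P1.r0=0

outcome vector order: (P0.r0,P0.r1,P1.r0)
|TSO outcomes| = 4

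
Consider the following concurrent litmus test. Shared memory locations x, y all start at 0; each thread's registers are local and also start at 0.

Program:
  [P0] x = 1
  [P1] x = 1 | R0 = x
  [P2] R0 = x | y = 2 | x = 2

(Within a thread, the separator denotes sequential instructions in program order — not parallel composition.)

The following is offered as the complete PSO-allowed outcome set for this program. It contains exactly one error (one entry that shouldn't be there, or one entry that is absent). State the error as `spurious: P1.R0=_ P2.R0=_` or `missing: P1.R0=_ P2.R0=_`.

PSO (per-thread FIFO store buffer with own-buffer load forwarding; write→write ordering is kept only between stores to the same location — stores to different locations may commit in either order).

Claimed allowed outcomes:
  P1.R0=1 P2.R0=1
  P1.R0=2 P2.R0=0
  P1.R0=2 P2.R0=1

missing: P1.R0=1 P2.R0=0

outcome vector order: (P1.R0,P2.R0)
[PSO] allowed = {(1,0), (1,1), (2,0), (2,1)}
PSO∖claimed = {(1,0)}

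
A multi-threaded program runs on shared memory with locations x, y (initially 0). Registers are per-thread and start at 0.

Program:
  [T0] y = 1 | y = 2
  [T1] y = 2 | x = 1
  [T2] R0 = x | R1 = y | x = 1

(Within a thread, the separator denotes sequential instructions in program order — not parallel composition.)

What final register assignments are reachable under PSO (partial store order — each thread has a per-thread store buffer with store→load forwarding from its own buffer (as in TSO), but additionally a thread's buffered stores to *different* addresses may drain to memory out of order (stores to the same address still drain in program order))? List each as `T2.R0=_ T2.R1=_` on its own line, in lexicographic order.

T2.R0=0 T2.R1=0
T2.R0=0 T2.R1=1
T2.R0=0 T2.R1=2
T2.R0=1 T2.R1=0
T2.R0=1 T2.R1=1
T2.R0=1 T2.R1=2

outcome vector order: (T2.R0,T2.R1)
|PSO outcomes| = 6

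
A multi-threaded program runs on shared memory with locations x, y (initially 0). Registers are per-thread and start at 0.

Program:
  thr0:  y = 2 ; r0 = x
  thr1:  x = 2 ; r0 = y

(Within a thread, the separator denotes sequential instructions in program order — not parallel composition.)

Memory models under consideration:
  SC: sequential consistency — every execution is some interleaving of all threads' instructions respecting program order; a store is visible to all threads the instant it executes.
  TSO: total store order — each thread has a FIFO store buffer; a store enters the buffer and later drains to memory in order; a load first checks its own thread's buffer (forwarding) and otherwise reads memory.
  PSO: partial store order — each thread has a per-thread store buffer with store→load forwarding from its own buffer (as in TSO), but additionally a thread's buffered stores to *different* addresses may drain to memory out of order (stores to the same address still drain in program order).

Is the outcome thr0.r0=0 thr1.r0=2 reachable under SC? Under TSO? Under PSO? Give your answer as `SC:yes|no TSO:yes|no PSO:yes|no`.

SC:yes TSO:yes PSO:yes

outcome vector order: (thr0.r0,thr1.r0)
SC (3): (0,2), (2,0), (2,2)
TSO (4): (0,0), (0,2), (2,0), (2,2)
PSO (4): (0,0), (0,2), (2,0), (2,2)
target (0,2) ∈ {SC,TSO,PSO}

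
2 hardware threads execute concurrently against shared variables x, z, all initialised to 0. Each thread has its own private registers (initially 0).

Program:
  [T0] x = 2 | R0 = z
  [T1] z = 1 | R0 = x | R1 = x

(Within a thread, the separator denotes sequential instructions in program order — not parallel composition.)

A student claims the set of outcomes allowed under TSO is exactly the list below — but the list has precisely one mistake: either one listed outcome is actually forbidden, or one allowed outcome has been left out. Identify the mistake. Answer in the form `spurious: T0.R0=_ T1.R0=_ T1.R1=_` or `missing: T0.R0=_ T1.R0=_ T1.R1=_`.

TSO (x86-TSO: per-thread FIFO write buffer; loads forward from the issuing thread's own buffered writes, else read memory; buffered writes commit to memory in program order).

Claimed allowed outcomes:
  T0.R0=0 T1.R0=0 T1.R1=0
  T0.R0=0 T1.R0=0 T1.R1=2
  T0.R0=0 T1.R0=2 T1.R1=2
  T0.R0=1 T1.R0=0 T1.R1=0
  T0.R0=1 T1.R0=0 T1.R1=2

outcome vector order: (T0.R0,T1.R0,T1.R1)
TSO: 6 outcomes — {000 002 022 100 102 122}
TSO∖claimed = {122}

missing: T0.R0=1 T1.R0=2 T1.R1=2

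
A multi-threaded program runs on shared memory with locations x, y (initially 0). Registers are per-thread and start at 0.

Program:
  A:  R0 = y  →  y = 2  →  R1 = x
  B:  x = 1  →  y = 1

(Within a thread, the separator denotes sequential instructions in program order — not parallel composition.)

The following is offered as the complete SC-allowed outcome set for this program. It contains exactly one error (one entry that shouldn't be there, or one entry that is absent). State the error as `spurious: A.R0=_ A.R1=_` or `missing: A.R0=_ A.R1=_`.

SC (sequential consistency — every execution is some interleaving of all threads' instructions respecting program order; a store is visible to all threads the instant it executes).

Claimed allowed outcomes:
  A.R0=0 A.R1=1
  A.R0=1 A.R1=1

outcome vector order: (A.R0,A.R1)
[SC] allowed = {<0 0>, <0 1>, <1 1>}
SC∖claimed = {<0 0>}

missing: A.R0=0 A.R1=0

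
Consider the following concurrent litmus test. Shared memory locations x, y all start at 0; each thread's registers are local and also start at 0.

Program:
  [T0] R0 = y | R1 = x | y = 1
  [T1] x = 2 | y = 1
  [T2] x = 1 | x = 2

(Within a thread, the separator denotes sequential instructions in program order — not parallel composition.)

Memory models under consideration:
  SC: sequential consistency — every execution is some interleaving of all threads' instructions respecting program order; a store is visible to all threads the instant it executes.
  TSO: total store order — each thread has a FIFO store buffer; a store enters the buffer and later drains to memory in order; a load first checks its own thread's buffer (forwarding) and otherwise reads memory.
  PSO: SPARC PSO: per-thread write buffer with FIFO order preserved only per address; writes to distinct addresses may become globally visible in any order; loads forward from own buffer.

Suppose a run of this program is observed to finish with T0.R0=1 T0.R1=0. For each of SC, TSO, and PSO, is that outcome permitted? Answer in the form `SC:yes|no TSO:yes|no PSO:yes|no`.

SC:no TSO:no PSO:yes

outcome vector order: (T0.R0,T0.R1)
SC (5): 00; 01; 02; 11; 12
TSO (5): 00; 01; 02; 11; 12
PSO (6): 00; 01; 02; 10; 11; 12
target 10 ∈ {PSO}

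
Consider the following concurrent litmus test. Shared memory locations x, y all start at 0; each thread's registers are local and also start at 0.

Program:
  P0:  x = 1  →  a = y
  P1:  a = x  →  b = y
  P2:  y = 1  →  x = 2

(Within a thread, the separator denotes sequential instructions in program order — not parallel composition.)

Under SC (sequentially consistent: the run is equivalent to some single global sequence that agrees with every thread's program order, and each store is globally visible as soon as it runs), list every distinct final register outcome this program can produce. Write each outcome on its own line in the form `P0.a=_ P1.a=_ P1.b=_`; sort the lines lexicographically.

P0.a=0 P1.a=0 P1.b=0
P0.a=0 P1.a=0 P1.b=1
P0.a=0 P1.a=1 P1.b=0
P0.a=0 P1.a=1 P1.b=1
P0.a=0 P1.a=2 P1.b=1
P0.a=1 P1.a=0 P1.b=0
P0.a=1 P1.a=0 P1.b=1
P0.a=1 P1.a=1 P1.b=0
P0.a=1 P1.a=1 P1.b=1
P0.a=1 P1.a=2 P1.b=1

outcome vector order: (P0.a,P1.a,P1.b)
|SC outcomes| = 10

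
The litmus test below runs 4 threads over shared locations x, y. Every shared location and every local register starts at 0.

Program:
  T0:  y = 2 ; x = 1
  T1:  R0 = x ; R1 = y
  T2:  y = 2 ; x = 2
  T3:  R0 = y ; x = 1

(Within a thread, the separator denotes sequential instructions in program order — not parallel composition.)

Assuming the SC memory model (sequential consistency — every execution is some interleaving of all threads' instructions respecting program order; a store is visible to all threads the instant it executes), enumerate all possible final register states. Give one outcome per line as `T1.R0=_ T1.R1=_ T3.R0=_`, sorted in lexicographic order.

outcome vector order: (T1.R0,T1.R1,T3.R0)
|SC outcomes| = 9

T1.R0=0 T1.R1=0 T3.R0=0
T1.R0=0 T1.R1=0 T3.R0=2
T1.R0=0 T1.R1=2 T3.R0=0
T1.R0=0 T1.R1=2 T3.R0=2
T1.R0=1 T1.R1=0 T3.R0=0
T1.R0=1 T1.R1=2 T3.R0=0
T1.R0=1 T1.R1=2 T3.R0=2
T1.R0=2 T1.R1=2 T3.R0=0
T1.R0=2 T1.R1=2 T3.R0=2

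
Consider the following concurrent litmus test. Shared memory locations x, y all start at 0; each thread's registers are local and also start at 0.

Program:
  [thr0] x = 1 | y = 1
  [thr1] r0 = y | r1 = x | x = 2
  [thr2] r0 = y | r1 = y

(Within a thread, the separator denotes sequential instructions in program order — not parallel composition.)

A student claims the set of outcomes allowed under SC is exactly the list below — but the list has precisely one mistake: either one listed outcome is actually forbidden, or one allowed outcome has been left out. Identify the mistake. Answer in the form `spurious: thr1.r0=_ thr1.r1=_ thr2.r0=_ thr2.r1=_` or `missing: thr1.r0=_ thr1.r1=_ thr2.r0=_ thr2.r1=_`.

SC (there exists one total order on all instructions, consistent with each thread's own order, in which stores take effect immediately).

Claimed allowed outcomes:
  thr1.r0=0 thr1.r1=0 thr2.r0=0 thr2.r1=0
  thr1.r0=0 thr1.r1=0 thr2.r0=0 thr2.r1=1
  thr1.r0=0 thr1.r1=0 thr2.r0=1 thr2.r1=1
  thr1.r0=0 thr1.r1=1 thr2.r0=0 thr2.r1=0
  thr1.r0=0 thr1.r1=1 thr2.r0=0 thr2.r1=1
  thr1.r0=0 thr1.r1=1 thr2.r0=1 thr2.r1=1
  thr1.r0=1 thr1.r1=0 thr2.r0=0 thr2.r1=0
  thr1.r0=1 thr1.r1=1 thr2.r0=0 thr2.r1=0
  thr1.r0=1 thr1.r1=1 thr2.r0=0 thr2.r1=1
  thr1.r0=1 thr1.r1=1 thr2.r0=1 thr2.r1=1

outcome vector order: (thr1.r0,thr1.r1,thr2.r0,thr2.r1)
[SC] allowed = {<0 0 0 0>; <0 0 0 1>; <0 0 1 1>; <0 1 0 0>; <0 1 0 1>; <0 1 1 1>; <1 1 0 0>; <1 1 0 1>; <1 1 1 1>}
claimed∖SC = {<1 0 0 0>}

spurious: thr1.r0=1 thr1.r1=0 thr2.r0=0 thr2.r1=0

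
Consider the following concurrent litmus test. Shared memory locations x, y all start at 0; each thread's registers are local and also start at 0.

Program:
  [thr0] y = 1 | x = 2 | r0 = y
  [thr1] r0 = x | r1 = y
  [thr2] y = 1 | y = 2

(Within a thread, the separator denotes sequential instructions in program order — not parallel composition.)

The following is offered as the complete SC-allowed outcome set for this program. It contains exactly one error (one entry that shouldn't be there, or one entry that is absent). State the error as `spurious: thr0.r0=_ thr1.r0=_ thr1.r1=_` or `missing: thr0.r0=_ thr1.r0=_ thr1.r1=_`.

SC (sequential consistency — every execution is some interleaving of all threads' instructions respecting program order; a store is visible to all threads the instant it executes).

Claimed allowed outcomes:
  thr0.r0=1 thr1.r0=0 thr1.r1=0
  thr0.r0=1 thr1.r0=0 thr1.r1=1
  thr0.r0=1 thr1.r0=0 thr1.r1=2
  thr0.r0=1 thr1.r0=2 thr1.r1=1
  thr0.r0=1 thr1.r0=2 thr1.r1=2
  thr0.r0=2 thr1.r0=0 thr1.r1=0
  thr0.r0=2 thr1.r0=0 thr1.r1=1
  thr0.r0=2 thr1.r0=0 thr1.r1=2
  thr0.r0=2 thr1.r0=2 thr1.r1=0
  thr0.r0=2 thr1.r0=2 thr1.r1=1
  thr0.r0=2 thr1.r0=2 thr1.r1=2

spurious: thr0.r0=2 thr1.r0=2 thr1.r1=0

outcome vector order: (thr0.r0,thr1.r0,thr1.r1)
SC: 10 outcomes — {(1,0,0), (1,0,1), (1,0,2), (1,2,1), (1,2,2), (2,0,0), (2,0,1), (2,0,2), (2,2,1), (2,2,2)}
claimed∖SC = {(2,2,0)}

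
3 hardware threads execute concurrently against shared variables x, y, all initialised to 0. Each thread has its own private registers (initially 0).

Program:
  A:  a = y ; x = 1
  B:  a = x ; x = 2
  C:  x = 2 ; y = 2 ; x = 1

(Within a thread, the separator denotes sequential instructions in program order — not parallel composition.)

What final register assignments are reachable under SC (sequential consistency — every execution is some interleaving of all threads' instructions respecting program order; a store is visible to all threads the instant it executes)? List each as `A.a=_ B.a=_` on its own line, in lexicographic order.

outcome vector order: (A.a,B.a)
|SC outcomes| = 6

A.a=0 B.a=0
A.a=0 B.a=1
A.a=0 B.a=2
A.a=2 B.a=0
A.a=2 B.a=1
A.a=2 B.a=2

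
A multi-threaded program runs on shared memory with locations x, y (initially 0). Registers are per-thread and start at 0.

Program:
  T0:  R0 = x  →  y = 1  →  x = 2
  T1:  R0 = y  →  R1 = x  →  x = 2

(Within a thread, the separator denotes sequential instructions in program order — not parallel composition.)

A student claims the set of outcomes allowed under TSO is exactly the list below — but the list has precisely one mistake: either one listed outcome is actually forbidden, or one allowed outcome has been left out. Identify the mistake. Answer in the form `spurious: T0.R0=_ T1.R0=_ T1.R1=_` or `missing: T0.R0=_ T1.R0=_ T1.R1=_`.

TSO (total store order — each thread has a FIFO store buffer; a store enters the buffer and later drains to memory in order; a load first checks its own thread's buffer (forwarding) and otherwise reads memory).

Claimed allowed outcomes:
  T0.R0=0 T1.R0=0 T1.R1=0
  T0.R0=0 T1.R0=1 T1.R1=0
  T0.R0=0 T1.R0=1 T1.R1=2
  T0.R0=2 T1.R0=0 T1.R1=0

outcome vector order: (T0.R0,T1.R0,T1.R1)
under TSO → (0,0,0) (0,0,2) (0,1,0) (0,1,2) (2,0,0)
TSO∖claimed = {(0,0,2)}

missing: T0.R0=0 T1.R0=0 T1.R1=2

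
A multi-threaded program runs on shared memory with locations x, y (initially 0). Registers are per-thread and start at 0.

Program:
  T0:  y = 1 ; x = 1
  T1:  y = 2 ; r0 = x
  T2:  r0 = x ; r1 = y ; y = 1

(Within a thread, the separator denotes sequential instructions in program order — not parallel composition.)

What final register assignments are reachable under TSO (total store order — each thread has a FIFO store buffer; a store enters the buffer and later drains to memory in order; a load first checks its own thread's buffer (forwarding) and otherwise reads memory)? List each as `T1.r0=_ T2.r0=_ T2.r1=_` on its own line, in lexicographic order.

T1.r0=0 T2.r0=0 T2.r1=0
T1.r0=0 T2.r0=0 T2.r1=1
T1.r0=0 T2.r0=0 T2.r1=2
T1.r0=0 T2.r0=1 T2.r1=1
T1.r0=0 T2.r0=1 T2.r1=2
T1.r0=1 T2.r0=0 T2.r1=0
T1.r0=1 T2.r0=0 T2.r1=1
T1.r0=1 T2.r0=0 T2.r1=2
T1.r0=1 T2.r0=1 T2.r1=1
T1.r0=1 T2.r0=1 T2.r1=2

outcome vector order: (T1.r0,T2.r0,T2.r1)
|TSO outcomes| = 10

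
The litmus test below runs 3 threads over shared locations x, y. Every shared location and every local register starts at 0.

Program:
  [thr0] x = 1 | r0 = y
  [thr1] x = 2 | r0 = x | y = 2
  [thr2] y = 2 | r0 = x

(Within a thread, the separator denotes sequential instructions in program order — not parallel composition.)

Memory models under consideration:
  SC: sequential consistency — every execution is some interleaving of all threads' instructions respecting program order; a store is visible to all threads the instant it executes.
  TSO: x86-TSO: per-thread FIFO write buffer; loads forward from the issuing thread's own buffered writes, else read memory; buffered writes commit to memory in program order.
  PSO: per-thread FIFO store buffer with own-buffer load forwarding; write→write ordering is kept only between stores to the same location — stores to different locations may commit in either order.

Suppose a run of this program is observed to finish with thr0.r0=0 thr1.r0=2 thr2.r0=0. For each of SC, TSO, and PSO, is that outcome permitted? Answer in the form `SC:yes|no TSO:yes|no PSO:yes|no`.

SC:no TSO:yes PSO:yes

outcome vector order: (thr0.r0,thr1.r0,thr2.r0)
[SC] allowed = {<0 1 1> <0 2 1> <0 2 2> <2 1 0> <2 1 1> <2 1 2> <2 2 0> <2 2 1> <2 2 2>}
[TSO] allowed = {<0 1 0> <0 1 1> <0 1 2> <0 2 0> <0 2 1> <0 2 2> <2 1 0> <2 1 1> <2 1 2> <2 2 0> <2 2 1> <2 2 2>}
[PSO] allowed = {<0 1 0> <0 1 1> <0 1 2> <0 2 0> <0 2 1> <0 2 2> <2 1 0> <2 1 1> <2 1 2> <2 2 0> <2 2 1> <2 2 2>}
target <0 2 0> ∈ {TSO,PSO}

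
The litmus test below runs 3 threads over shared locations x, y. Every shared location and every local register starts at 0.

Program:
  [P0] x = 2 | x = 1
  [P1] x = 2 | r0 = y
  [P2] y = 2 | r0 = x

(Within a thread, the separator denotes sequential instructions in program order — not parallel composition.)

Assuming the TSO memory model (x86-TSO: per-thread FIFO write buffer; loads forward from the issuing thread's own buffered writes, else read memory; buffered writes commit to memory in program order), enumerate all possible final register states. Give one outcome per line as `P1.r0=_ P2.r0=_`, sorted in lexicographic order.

P1.r0=0 P2.r0=0
P1.r0=0 P2.r0=1
P1.r0=0 P2.r0=2
P1.r0=2 P2.r0=0
P1.r0=2 P2.r0=1
P1.r0=2 P2.r0=2

outcome vector order: (P1.r0,P2.r0)
|TSO outcomes| = 6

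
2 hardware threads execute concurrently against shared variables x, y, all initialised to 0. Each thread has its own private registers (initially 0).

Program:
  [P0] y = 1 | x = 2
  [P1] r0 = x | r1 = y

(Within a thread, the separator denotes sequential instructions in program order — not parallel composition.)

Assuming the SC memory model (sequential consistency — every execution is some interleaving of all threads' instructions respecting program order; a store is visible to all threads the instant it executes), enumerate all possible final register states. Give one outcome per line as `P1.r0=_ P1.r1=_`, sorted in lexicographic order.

P1.r0=0 P1.r1=0
P1.r0=0 P1.r1=1
P1.r0=2 P1.r1=1

outcome vector order: (P1.r0,P1.r1)
|SC outcomes| = 3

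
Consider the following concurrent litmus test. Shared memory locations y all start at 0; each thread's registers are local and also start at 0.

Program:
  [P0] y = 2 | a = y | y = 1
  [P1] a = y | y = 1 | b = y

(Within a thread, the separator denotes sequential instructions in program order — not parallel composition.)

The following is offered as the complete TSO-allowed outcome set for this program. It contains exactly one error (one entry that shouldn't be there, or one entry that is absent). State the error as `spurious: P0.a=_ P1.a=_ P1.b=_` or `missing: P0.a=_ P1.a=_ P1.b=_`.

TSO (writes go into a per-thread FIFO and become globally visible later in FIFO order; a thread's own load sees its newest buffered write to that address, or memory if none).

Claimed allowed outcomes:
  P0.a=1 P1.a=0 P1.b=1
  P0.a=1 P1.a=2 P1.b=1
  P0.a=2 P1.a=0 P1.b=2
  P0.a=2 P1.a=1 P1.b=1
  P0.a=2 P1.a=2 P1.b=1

missing: P0.a=2 P1.a=0 P1.b=1

outcome vector order: (P0.a,P1.a,P1.b)
[TSO] allowed = {(1,0,1), (1,2,1), (2,0,1), (2,0,2), (2,1,1), (2,2,1)}
TSO∖claimed = {(2,0,1)}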